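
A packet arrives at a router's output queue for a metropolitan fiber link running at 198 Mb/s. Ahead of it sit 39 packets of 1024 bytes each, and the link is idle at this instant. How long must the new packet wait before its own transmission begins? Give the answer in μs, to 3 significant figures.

Each queued packet: L/R = 8192/198000000 = 41.3737 μs.
39 queued → 1613.58 μs.
Queuing delay = 1610 μs.

1610 μs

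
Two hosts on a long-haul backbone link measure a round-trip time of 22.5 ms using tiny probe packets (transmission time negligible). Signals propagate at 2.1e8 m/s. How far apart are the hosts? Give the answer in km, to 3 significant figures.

2360 km

One-way propagation = RTT/2 = 11.25 ms.
d = s × t = 210000000 × 0.01125 = 2360 km.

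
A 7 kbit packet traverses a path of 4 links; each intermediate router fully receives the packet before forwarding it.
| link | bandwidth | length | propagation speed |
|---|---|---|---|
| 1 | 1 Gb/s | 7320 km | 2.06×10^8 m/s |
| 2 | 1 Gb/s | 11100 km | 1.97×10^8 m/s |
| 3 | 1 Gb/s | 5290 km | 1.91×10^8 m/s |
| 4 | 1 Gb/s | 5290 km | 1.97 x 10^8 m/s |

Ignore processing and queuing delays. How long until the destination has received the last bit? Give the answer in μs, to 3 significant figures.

146000 μs

L = 7000 bits.
Transmission delay per hop = L/R = 7000/1000000000 = 7 μs; 4 hops → 28 μs.
Propagation delays (d/s per hop): 35534, 56345.2, 27696.3, 26852.8 μs; sum = 146428 μs.
End-to-end = 146000 μs.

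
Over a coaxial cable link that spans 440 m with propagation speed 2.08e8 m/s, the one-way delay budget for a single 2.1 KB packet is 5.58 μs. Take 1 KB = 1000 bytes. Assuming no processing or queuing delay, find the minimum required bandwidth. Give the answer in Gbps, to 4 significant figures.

4.849 Gbps

L = 16800 bits.
Propagation delay = 440 / 208000000 = 2.11538 μs.
Transmission budget = 5.58 − 2.11538 = 3.46462 μs.
R ≥ L / t_tx = 16800 bits / 3.46462e-06 s = 4.849 Gbps.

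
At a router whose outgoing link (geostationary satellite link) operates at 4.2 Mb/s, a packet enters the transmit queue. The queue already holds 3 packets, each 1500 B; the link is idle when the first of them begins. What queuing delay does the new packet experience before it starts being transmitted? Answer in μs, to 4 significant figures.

Each queued packet: L/R = 12000/4200000 = 2857.14 μs.
3 queued → 8571.43 μs.
Queuing delay = 8571 μs.

8571 μs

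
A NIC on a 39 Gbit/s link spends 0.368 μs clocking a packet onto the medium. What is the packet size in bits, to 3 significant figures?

L = R × t_tx = 39000000000 b/s × 3.68e-07 s = 14352 bits.

14400 bits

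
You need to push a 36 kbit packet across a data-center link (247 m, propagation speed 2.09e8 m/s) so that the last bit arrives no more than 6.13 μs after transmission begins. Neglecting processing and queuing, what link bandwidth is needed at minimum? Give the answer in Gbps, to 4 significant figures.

7.275 Gbps

Propagation delay = 247 / 209000000 = 1.18182 μs.
Transmission budget = 6.13 − 1.18182 = 4.94818 μs.
R ≥ L / t_tx = 36000 bits / 4.94818e-06 s = 7.275 Gbps.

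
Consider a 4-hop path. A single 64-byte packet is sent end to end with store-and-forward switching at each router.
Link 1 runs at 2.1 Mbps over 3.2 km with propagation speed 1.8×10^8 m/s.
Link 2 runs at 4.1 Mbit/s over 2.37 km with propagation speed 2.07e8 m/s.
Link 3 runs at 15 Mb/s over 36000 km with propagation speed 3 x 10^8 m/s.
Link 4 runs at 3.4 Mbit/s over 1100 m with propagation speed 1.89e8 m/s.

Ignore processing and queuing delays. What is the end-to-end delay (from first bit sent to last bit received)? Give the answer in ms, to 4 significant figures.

L = 64 × 8 = 512 bits.
Transmission delays (L/R per hop): 0.24381, 0.124878, 0.0341333, 0.150588 ms; sum = 0.553409 ms.
Propagation delays (d/s per hop): 0.0177778, 0.0114493, 120, 0.00582011 ms; sum = 120.035 ms.
End-to-end = 120.6 ms.

120.6 ms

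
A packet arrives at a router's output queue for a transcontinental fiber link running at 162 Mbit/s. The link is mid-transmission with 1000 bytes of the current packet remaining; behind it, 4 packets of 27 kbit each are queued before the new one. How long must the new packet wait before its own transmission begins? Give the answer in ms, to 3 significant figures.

0.716 ms

Each queued packet: L/R = 27000/162000000 = 0.166667 ms.
4 queued → 0.666667 ms.
Plus remaining 8000 bits of current packet: 0.0493827 ms.
Queuing delay = 0.716 ms.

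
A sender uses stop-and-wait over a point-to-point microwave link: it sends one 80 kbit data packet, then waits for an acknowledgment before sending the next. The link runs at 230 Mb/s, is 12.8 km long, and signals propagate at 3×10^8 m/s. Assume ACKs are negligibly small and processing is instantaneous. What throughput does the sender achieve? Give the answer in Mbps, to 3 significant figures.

185 Mbps

t_tx = L/R = 80000/230000000 = 0.000347826 s.
t_prop = 12800/300000000 = 4.26667e-05 s; RTT = 8.53333e-05 s.
Cycle = t_tx + RTT = 0.000433159 s.
Throughput = L / cycle = 80000 / 0.000433159 = 185 Mbps.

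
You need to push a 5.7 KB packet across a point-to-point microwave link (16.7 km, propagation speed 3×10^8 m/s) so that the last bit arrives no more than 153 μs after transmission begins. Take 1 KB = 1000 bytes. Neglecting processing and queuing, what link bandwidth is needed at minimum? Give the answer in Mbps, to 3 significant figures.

468 Mbps

L = 45600 bits.
Propagation delay = 16700 / 300000000 = 55.6667 μs.
Transmission budget = 153 − 55.6667 = 97.3333 μs.
R ≥ L / t_tx = 45600 bits / 9.73333e-05 s = 468 Mbps.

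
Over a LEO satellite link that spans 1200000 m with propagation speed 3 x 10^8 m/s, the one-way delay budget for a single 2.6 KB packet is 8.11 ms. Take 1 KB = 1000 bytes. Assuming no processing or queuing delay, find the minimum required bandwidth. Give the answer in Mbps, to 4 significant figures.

5.061 Mbps

L = 20800 bits.
Propagation delay = 1200000 / 300000000 = 4 ms.
Transmission budget = 8.11 − 4 = 4.11 ms.
R ≥ L / t_tx = 20800 bits / 0.00411 s = 5.061 Mbps.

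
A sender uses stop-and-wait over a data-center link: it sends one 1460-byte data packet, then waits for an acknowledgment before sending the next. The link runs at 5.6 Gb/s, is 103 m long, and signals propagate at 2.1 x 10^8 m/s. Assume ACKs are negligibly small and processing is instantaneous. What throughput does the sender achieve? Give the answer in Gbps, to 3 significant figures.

3.81 Gbps

t_tx = L/R = 11680/5600000000 = 2.08571e-06 s.
t_prop = 103/210000000 = 4.90476e-07 s; RTT = 9.80952e-07 s.
Cycle = t_tx + RTT = 3.06667e-06 s.
Throughput = L / cycle = 11680 / 3.06667e-06 = 3.81 Gbps.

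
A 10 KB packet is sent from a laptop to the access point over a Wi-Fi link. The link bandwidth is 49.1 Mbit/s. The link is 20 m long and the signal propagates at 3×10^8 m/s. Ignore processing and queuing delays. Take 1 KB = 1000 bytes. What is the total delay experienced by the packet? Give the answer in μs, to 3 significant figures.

L = 80000 bits.
Transmission delay = L/R = 80000 / 49100000 = 1629.33 μs.
Propagation delay = d/s = 20 m / 300000000 m/s = 0.0666667 μs.
Total = 1630 μs.

1630 μs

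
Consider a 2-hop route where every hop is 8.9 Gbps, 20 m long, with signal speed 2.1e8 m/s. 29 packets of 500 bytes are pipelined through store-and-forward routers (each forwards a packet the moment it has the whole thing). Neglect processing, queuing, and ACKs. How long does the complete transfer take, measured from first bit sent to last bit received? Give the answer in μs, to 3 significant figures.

13.7 μs

Per-hop transmission t_tx = L/R = 4000/8900000000 = 0.449438 μs.
Per-hop propagation t_prop = 20/210000000 = 0.0952381 μs.
Pipeline fill: first packet needs 2·t_tx to clear all hops; remaining 28 packets each add one t_tx.
Total = (2+29-1)·t_tx + 2·t_prop = 30·0.449438 + 2·0.0952381 = 13.7 μs.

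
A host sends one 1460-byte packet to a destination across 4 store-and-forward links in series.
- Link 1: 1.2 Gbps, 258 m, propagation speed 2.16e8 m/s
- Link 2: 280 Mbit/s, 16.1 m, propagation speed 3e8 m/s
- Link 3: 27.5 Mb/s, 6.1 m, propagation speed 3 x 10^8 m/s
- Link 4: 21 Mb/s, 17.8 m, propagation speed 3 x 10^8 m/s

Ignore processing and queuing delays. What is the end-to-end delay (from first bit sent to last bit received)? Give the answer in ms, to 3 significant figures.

L = 1460 × 8 = 11680 bits.
Transmission delays (L/R per hop): 0.00973333, 0.0417143, 0.424727, 0.55619 ms; sum = 1.03237 ms.
Propagation delays (d/s per hop): 0.00119444, 5.36667e-05, 2.03333e-05, 5.93333e-05 ms; sum = 0.00132778 ms.
End-to-end = 1.03 ms.

1.03 ms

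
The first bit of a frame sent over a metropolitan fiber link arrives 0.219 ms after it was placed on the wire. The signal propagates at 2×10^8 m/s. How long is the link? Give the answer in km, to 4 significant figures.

43.80 km

d = s × t_prop = 200000000 × 0.000219 = 43.80 km.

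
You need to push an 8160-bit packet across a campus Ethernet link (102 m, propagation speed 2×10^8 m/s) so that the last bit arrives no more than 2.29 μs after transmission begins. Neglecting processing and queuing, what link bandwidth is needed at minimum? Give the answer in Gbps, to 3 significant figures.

Propagation delay = 102 / 200000000 = 0.51 μs.
Transmission budget = 2.29 − 0.51 = 1.78 μs.
R ≥ L / t_tx = 8160 bits / 1.78e-06 s = 4.58 Gbps.

4.58 Gbps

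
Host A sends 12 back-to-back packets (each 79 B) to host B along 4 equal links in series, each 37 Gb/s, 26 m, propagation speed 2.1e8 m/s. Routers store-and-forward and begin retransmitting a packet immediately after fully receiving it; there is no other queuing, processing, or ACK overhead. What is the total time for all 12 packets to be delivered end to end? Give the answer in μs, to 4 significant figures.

0.7515 μs

Per-hop transmission t_tx = L/R = 632/37000000000 = 0.0170811 μs.
Per-hop propagation t_prop = 26/210000000 = 0.12381 μs.
Pipeline fill: first packet needs 4·t_tx to clear all hops; remaining 11 packets each add one t_tx.
Total = (4+12-1)·t_tx + 4·t_prop = 15·0.0170811 + 4·0.12381 = 0.7515 μs.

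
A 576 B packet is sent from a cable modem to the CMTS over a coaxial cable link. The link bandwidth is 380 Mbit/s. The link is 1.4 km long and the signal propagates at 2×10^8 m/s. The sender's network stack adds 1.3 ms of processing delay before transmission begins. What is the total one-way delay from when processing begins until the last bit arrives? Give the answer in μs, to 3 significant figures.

L = 576 × 8 = 4608 bits.
Transmission delay = L/R = 4608 / 380000000 = 12.1263 μs.
Propagation delay = d/s = 1400 m / 200000000 m/s = 7 μs.
Plus processing delay 1.3 ms = 1300 μs.
Total = 1320 μs.

1320 μs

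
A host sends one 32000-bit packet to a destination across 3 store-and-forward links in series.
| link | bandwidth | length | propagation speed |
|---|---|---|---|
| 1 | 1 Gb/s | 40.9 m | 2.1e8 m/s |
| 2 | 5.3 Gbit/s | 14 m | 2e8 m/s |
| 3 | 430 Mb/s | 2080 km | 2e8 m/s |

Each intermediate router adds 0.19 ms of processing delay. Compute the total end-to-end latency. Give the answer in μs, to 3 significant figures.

10900 μs

Transmission delays (L/R per hop): 32, 6.03774, 74.4186 μs; sum = 112.456 μs.
Propagation delays (d/s per hop): 0.194762, 0.07, 10400 μs; sum = 10400.3 μs.
Processing at 2 router(s): 2 × 0.19 ms = 380 μs.
End-to-end = 10900 μs.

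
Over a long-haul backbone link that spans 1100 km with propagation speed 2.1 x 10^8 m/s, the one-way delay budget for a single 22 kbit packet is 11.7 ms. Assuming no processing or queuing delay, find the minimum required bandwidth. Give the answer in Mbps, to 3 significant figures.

Propagation delay = 1100000 / 210000000 = 5.2381 ms.
Transmission budget = 11.7 − 5.2381 = 6.4619 ms.
R ≥ L / t_tx = 22000 bits / 0.0064619 s = 3.40 Mbps.

3.40 Mbps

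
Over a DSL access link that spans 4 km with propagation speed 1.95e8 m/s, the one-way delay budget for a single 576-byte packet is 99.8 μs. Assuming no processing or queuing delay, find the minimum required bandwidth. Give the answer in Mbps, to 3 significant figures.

58.1 Mbps

L = 4608 bits.
Propagation delay = 4000 / 195000000 = 20.5128 μs.
Transmission budget = 99.8 − 20.5128 = 79.2872 μs.
R ≥ L / t_tx = 4608 bits / 7.92872e-05 s = 58.1 Mbps.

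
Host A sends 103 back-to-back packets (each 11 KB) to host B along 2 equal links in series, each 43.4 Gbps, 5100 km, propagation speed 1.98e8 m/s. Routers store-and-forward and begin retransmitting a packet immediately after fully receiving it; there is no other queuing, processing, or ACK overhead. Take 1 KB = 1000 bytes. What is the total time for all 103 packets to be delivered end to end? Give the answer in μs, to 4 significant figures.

Per-hop transmission t_tx = L/R = 88000/43400000000 = 2.02765 μs.
Per-hop propagation t_prop = 5100000/198000000 = 25757.6 μs.
Pipeline fill: first packet needs 2·t_tx to clear all hops; remaining 102 packets each add one t_tx.
Total = (2+103-1)·t_tx + 2·t_prop = 104·2.02765 + 2·25757.6 = 51730 μs.

51730 μs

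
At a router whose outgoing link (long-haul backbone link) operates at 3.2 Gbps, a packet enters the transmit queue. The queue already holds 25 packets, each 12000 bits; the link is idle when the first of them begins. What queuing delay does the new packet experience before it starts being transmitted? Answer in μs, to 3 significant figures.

93.8 μs

Each queued packet: L/R = 12000/3200000000 = 3.75 μs.
25 queued → 93.75 μs.
Queuing delay = 93.8 μs.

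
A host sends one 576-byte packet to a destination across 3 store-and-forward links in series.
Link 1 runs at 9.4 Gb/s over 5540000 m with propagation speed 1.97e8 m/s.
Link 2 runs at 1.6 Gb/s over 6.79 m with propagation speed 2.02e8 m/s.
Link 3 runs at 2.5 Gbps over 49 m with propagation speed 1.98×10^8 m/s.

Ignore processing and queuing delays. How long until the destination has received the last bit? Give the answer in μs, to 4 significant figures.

L = 576 × 8 = 4608 bits.
Transmission delays (L/R per hop): 0.490213, 2.88, 1.8432 μs; sum = 5.21341 μs.
Propagation delays (d/s per hop): 28121.8, 0.0336139, 0.247475 μs; sum = 28122.1 μs.
End-to-end = 28130 μs.

28130 μs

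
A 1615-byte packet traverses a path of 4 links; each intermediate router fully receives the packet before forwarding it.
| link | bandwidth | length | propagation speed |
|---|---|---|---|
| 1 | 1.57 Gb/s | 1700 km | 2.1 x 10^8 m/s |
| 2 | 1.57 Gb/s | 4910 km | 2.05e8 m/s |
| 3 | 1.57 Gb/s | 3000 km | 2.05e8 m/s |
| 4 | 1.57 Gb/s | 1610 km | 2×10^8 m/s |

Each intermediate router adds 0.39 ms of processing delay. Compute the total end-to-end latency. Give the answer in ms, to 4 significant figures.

L = 1615 × 8 = 12920 bits.
Transmission delay per hop = L/R = 12920/1570000000 = 0.0082293 ms; 4 hops → 0.0329172 ms.
Propagation delays (d/s per hop): 8.09524, 23.9512, 14.6341, 8.05 ms; sum = 54.7306 ms.
Processing at 3 router(s): 3 × 0.39 ms = 1.17 ms.
End-to-end = 55.93 ms.

55.93 ms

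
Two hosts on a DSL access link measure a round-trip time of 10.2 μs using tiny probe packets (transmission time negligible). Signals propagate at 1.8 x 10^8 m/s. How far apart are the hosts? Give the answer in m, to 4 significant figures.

One-way propagation = RTT/2 = 5.1 μs.
d = s × t = 180000000 × 5.1e-06 = 918.0 m.

918.0 m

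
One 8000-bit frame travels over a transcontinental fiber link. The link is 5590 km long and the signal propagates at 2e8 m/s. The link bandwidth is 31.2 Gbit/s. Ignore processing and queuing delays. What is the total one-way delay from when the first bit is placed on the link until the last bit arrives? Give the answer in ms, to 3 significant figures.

Transmission delay = L/R = 8000 / 31200000000 = 0.00025641 ms.
Propagation delay = d/s = 5590000 m / 200000000 m/s = 27.95 ms.
Total = 28.0 ms.

28.0 ms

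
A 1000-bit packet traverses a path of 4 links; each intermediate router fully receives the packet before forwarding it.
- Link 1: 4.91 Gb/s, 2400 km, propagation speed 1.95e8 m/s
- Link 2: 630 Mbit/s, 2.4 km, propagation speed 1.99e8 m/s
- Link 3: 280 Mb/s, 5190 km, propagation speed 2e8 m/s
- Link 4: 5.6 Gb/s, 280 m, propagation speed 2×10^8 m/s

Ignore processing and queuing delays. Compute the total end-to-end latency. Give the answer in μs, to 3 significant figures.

Transmission delays (L/R per hop): 0.203666, 1.5873, 3.57143, 0.178571 μs; sum = 5.54097 μs.
Propagation delays (d/s per hop): 12307.7, 12.0603, 25950, 1.4 μs; sum = 38271.2 μs.
End-to-end = 38300 μs.

38300 μs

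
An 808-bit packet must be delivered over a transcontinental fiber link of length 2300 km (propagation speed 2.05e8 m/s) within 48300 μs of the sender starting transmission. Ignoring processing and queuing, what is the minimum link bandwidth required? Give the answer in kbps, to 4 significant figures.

21.79 kbps

Propagation delay = 2300000 / 2.05e+08 = 11219.5 μs.
Transmission budget = 48300 − 11219.5 = 37080.5 μs.
R ≥ L / t_tx = 808 bits / 0.0370805 s = 21.79 kbps.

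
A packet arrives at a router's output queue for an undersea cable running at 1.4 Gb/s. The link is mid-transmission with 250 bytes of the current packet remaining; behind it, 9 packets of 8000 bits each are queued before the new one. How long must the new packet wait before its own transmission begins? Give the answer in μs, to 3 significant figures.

52.9 μs

Each queued packet: L/R = 8000/1400000000 = 5.71429 μs.
9 queued → 51.4286 μs.
Plus remaining 2000 bits of current packet: 1.42857 μs.
Queuing delay = 52.9 μs.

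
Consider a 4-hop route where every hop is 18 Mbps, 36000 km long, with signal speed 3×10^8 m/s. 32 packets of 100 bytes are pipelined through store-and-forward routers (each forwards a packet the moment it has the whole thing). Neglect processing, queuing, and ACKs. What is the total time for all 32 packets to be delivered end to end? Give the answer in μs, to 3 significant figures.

482000 μs

Per-hop transmission t_tx = L/R = 800/18000000 = 44.4444 μs.
Per-hop propagation t_prop = 36000000/300000000 = 120000 μs.
Pipeline fill: first packet needs 4·t_tx to clear all hops; remaining 31 packets each add one t_tx.
Total = (4+32-1)·t_tx + 4·t_prop = 35·44.4444 + 4·120000 = 482000 μs.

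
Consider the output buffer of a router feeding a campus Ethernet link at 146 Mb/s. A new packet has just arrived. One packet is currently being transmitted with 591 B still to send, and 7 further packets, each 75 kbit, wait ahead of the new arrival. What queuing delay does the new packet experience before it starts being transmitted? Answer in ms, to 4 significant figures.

3.628 ms

Each queued packet: L/R = 75000/146000000 = 0.513699 ms.
7 queued → 3.59589 ms.
Plus remaining 4728 bits of current packet: 0.0323836 ms.
Queuing delay = 3.628 ms.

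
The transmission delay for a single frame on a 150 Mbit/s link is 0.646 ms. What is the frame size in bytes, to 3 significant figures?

12100 bytes

L = R × t_tx = 150000000 b/s × 0.000646 s = 96900 bits.
In bytes: 96900 / 8 = 12100 bytes.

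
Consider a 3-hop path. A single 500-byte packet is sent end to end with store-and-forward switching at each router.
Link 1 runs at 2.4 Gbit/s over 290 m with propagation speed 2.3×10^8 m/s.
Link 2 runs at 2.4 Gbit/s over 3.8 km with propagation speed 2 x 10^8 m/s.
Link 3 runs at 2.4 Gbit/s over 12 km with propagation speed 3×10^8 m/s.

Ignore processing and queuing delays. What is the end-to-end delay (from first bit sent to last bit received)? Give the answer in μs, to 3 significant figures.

65.3 μs

L = 500 × 8 = 4000 bits.
Transmission delay per hop = L/R = 4000/2400000000 = 1.66667 μs; 3 hops → 5 μs.
Propagation delays (d/s per hop): 1.26087, 19, 40 μs; sum = 60.2609 μs.
End-to-end = 65.3 μs.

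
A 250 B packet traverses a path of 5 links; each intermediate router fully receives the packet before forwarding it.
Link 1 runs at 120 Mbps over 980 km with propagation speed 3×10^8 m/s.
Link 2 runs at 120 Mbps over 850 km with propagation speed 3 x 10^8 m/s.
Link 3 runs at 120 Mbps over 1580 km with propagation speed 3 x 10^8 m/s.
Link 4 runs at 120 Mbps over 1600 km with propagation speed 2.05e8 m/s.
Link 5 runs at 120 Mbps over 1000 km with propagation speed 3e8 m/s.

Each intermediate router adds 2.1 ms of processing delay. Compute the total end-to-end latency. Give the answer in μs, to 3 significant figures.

L = 250 × 8 = 2000 bits.
Transmission delay per hop = L/R = 2000/120000000 = 16.6667 μs; 5 hops → 83.3333 μs.
Propagation delays (d/s per hop): 3266.67, 2833.33, 5266.67, 7804.88, 3333.33 μs; sum = 22504.9 μs.
Processing at 4 router(s): 4 × 2.1 ms = 8400 μs.
End-to-end = 31000 μs.

31000 μs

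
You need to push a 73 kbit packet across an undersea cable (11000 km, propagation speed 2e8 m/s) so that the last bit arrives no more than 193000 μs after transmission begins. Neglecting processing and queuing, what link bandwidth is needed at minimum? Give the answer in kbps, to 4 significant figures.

529.0 kbps

Propagation delay = 11000000 / 200000000 = 55000 μs.
Transmission budget = 193000 − 55000 = 138000 μs.
R ≥ L / t_tx = 73000 bits / 0.138 s = 529.0 kbps.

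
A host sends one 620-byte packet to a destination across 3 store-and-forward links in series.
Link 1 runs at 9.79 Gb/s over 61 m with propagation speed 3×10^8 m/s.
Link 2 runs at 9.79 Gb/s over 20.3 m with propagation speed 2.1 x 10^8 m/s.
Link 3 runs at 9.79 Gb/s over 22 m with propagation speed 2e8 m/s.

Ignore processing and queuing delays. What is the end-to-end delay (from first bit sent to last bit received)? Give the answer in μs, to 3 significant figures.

1.93 μs

L = 620 × 8 = 4960 bits.
Transmission delay per hop = L/R = 4960/9790000000 = 0.506639 μs; 3 hops → 1.51992 μs.
Propagation delays (d/s per hop): 0.203333, 0.0966667, 0.11 μs; sum = 0.41 μs.
End-to-end = 1.93 μs.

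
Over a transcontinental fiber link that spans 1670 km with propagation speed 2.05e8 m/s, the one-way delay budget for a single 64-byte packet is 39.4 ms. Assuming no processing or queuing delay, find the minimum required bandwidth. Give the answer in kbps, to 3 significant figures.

16.4 kbps

L = 512 bits.
Propagation delay = 1670000 / 2.05e+08 = 8.14634 ms.
Transmission budget = 39.4 − 8.14634 = 31.2537 ms.
R ≥ L / t_tx = 512 bits / 0.0312537 s = 16.4 kbps.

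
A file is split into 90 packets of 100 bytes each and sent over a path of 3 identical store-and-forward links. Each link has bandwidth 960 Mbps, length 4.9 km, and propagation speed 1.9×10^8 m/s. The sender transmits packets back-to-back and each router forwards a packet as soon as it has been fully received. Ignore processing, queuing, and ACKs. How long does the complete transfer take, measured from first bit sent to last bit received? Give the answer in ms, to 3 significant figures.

Per-hop transmission t_tx = L/R = 800/960000000 = 0.000833333 ms.
Per-hop propagation t_prop = 4900/190000000 = 0.0257895 ms.
Pipeline fill: first packet needs 3·t_tx to clear all hops; remaining 89 packets each add one t_tx.
Total = (3+90-1)·t_tx + 3·t_prop = 92·0.000833333 + 3·0.0257895 = 0.154 ms.

0.154 ms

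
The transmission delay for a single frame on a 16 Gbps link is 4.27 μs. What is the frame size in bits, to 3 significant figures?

L = R × t_tx = 16000000000 b/s × 4.27e-06 s = 68320 bits.

68300 bits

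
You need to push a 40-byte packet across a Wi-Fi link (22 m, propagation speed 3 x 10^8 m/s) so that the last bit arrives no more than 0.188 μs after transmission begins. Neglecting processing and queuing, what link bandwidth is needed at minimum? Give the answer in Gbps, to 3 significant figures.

2.79 Gbps

L = 320 bits.
Propagation delay = 22 / 300000000 = 0.0733333 μs.
Transmission budget = 0.188 − 0.0733333 = 0.114667 μs.
R ≥ L / t_tx = 320 bits / 1.14667e-07 s = 2.79 Gbps.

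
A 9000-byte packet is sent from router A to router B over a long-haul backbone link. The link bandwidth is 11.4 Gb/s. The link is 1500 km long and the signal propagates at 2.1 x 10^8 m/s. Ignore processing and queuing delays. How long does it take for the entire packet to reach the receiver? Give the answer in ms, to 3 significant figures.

7.15 ms

L = 9000 × 8 = 72000 bits.
Transmission delay = L/R = 72000 / 11400000000 = 0.00631579 ms.
Propagation delay = d/s = 1500000 m / 210000000 m/s = 7.14286 ms.
Total = 7.15 ms.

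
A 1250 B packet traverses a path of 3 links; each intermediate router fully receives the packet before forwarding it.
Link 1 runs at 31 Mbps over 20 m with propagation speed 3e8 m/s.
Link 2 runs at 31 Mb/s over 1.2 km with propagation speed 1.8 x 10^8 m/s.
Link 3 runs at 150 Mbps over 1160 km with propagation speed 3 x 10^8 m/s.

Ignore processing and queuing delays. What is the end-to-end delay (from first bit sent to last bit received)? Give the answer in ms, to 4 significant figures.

4.585 ms

L = 1250 × 8 = 10000 bits.
Transmission delays (L/R per hop): 0.322581, 0.322581, 0.0666667 ms; sum = 0.711828 ms.
Propagation delays (d/s per hop): 6.66667e-05, 0.00666667, 3.86667 ms; sum = 3.8734 ms.
End-to-end = 4.585 ms.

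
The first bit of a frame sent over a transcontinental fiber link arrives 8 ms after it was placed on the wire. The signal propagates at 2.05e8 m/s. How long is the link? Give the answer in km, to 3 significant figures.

1640 km

d = s × t_prop = 2.05e+08 × 0.008 = 1640 km.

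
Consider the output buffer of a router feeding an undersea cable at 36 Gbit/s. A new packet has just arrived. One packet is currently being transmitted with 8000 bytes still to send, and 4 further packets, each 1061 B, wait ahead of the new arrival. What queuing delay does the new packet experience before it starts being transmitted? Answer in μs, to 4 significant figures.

Each queued packet: L/R = 8488/36000000000 = 0.235778 μs.
4 queued → 0.943111 μs.
Plus remaining 64000 bits of current packet: 1.77778 μs.
Queuing delay = 2.721 μs.

2.721 μs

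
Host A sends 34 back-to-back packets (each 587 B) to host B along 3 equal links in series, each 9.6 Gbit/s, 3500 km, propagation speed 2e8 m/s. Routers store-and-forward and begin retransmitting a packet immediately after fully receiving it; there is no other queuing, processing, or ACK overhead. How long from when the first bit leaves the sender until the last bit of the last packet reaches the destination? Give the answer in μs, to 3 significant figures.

Per-hop transmission t_tx = L/R = 4696/9600000000 = 0.489167 μs.
Per-hop propagation t_prop = 3500000/200000000 = 17500 μs.
Pipeline fill: first packet needs 3·t_tx to clear all hops; remaining 33 packets each add one t_tx.
Total = (3+34-1)·t_tx + 3·t_prop = 36·0.489167 + 3·17500 = 52500 μs.

52500 μs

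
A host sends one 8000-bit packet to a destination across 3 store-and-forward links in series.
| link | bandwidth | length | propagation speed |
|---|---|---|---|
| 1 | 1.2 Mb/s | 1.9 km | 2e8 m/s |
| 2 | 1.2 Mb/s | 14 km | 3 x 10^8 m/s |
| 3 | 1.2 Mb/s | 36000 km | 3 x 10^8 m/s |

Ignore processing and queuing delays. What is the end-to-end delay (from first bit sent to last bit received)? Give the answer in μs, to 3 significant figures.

Transmission delay per hop = L/R = 8000/1200000 = 6666.67 μs; 3 hops → 20000 μs.
Propagation delays (d/s per hop): 9.5, 46.6667, 120000 μs; sum = 120056 μs.
End-to-end = 140000 μs.

140000 μs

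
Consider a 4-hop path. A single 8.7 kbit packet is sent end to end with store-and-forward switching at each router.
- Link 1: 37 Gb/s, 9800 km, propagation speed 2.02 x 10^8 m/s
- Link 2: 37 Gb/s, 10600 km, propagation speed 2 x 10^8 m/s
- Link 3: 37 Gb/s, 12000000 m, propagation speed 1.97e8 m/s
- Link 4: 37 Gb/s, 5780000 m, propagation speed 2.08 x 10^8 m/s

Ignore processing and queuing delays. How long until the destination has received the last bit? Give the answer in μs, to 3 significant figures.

L = 8700 bits.
Transmission delay per hop = L/R = 8700/37000000000 = 0.235135 μs; 4 hops → 0.940541 μs.
Propagation delays (d/s per hop): 48514.9, 53000, 60913.7, 27788.5 μs; sum = 190217 μs.
End-to-end = 190000 μs.

190000 μs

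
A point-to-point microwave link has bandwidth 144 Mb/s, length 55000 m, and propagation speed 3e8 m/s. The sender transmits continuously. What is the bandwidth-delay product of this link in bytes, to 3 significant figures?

3300 bytes

Propagation delay = 55000 / 300000000 = 0.000183333 s.
BDP = R × t_prop = 144000000 × 0.000183333 = 26400 bits.
In bytes: 26400/8 = 3300 bytes.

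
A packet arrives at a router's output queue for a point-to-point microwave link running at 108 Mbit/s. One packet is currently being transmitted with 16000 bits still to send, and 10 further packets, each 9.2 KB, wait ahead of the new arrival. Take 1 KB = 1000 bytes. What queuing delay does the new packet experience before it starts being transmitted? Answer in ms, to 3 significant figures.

Each queued packet: L/R = 73600/108000000 = 0.681481 ms.
10 queued → 6.81481 ms.
Plus remaining 16000 bits of current packet: 0.148148 ms.
Queuing delay = 6.96 ms.

6.96 ms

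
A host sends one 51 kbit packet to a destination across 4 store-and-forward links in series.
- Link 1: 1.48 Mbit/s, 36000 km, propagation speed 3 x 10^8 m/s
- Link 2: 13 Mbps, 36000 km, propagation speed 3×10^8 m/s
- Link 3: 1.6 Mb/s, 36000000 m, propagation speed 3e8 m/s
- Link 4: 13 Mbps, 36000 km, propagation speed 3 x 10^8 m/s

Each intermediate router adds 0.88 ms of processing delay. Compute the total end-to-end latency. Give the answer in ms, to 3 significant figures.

L = 51000 bits.
Transmission delays (L/R per hop): 34.4595, 3.92308, 31.875, 3.92308 ms; sum = 74.1806 ms.
Propagation delays (d/s per hop): 120, 120, 120, 120 ms; sum = 480 ms.
Processing at 3 router(s): 3 × 0.88 ms = 2.64 ms.
End-to-end = 557 ms.

557 ms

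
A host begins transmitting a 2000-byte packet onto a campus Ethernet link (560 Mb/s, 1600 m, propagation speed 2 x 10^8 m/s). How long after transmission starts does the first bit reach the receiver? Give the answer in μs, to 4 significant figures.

First bit experiences only propagation delay: d/s = 1600/200000000 = 8.000 μs.

8.000 μs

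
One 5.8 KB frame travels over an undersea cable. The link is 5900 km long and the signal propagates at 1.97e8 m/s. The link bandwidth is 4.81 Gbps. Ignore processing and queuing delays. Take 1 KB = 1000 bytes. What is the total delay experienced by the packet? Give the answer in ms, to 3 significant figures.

L = 46400 bits.
Transmission delay = L/R = 46400 / 4810000000 = 0.00964657 ms.
Propagation delay = d/s = 5900000 m / 197000000 m/s = 29.9492 ms.
Total = 30.0 ms.

30.0 ms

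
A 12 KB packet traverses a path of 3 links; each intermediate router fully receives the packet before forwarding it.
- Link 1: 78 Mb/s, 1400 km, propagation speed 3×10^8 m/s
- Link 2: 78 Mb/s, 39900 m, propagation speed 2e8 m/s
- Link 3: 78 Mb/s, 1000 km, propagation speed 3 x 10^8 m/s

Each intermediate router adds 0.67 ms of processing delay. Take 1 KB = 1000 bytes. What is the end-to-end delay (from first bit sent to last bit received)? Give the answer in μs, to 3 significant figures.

13200 μs

L = 96000 bits.
Transmission delay per hop = L/R = 96000/78000000 = 1230.77 μs; 3 hops → 3692.31 μs.
Propagation delays (d/s per hop): 4666.67, 199.5, 3333.33 μs; sum = 8199.5 μs.
Processing at 2 router(s): 2 × 0.67 ms = 1340 μs.
End-to-end = 13200 μs.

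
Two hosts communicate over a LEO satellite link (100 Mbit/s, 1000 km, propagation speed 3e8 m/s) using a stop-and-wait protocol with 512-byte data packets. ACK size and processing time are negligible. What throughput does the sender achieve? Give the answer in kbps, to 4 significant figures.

t_tx = L/R = 4096/100000000 = 4.096e-05 s.
t_prop = 1000000/300000000 = 0.00333333 s; RTT = 0.00666667 s.
Cycle = t_tx + RTT = 0.00670763 s.
Throughput = L / cycle = 4096 / 0.00670763 = 610.6 kbps.

610.6 kbps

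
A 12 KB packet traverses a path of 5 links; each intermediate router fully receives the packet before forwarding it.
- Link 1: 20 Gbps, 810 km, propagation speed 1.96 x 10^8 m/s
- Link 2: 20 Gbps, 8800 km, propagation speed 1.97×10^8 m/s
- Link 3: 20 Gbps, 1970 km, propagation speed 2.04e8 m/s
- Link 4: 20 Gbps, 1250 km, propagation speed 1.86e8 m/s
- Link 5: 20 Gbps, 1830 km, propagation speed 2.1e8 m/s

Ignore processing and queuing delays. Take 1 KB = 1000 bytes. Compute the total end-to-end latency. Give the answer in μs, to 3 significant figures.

73900 μs

L = 96000 bits.
Transmission delay per hop = L/R = 96000/20000000000 = 4.8 μs; 5 hops → 24 μs.
Propagation delays (d/s per hop): 4132.65, 44670.1, 9656.86, 6720.43, 8714.29 μs; sum = 73894.3 μs.
End-to-end = 73900 μs.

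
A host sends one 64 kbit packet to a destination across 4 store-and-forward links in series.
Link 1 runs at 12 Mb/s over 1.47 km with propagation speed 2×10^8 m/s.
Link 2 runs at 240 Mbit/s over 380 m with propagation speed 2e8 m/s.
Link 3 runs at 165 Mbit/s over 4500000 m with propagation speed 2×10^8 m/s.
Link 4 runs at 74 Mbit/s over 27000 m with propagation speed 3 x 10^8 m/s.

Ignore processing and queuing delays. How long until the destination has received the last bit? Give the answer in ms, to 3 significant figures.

29.5 ms

L = 64000 bits.
Transmission delays (L/R per hop): 5.33333, 0.266667, 0.387879, 0.864865 ms; sum = 6.85274 ms.
Propagation delays (d/s per hop): 0.00735, 0.0019, 22.5, 0.09 ms; sum = 22.5993 ms.
End-to-end = 29.5 ms.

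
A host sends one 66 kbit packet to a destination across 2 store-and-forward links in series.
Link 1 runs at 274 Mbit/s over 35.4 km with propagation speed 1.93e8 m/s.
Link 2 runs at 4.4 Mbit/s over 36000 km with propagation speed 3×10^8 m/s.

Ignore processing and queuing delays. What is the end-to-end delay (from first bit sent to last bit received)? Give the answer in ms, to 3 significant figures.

135 ms

L = 66000 bits.
Transmission delays (L/R per hop): 0.240876, 15 ms; sum = 15.2409 ms.
Propagation delays (d/s per hop): 0.18342, 120 ms; sum = 120.183 ms.
End-to-end = 135 ms.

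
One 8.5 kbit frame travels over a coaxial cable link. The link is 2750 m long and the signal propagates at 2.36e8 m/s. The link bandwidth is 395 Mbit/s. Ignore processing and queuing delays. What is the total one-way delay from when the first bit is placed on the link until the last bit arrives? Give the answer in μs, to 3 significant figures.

33.2 μs

L = 8500 bits.
Transmission delay = L/R = 8500 / 395000000 = 21.519 μs.
Propagation delay = d/s = 2750 m / 236000000 m/s = 11.6525 μs.
Total = 33.2 μs.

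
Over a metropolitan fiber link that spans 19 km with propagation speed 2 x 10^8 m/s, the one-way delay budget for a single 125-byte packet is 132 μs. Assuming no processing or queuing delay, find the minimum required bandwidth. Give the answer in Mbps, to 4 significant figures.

27.03 Mbps

L = 1000 bits.
Propagation delay = 19000 / 200000000 = 95 μs.
Transmission budget = 132 − 95 = 37 μs.
R ≥ L / t_tx = 1000 bits / 3.7e-05 s = 27.03 Mbps.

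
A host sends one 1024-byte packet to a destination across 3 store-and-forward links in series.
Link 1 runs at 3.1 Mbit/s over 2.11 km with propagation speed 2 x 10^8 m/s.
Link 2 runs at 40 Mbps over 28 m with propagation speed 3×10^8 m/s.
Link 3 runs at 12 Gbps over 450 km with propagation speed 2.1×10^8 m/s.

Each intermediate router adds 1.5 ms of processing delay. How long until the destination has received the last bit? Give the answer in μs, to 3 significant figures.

8000 μs

L = 1024 × 8 = 8192 bits.
Transmission delays (L/R per hop): 2642.58, 204.8, 0.682667 μs; sum = 2848.06 μs.
Propagation delays (d/s per hop): 10.55, 0.0933333, 2142.86 μs; sum = 2153.5 μs.
Processing at 2 router(s): 2 × 1.5 ms = 3000 μs.
End-to-end = 8000 μs.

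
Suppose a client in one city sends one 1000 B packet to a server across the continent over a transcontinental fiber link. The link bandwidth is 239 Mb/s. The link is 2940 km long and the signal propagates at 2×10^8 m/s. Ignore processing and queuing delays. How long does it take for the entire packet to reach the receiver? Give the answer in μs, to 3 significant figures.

14700 μs

L = 1000 × 8 = 8000 bits.
Transmission delay = L/R = 8000 / 239000000 = 33.4728 μs.
Propagation delay = d/s = 2940000 m / 200000000 m/s = 14700 μs.
Total = 14700 μs.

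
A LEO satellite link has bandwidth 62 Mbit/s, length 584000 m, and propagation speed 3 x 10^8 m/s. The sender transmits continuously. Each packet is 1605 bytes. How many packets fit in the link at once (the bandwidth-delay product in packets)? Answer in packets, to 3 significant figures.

Propagation delay = 584000 / 300000000 = 0.00194667 s.
BDP = R × t_prop = 62000000 × 0.00194667 = 120693 bits.
In packets of 12840 bits: 9.40 packets.

9.40 packets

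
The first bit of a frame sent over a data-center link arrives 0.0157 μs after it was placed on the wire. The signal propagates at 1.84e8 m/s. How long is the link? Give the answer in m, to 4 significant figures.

d = s × t_prop = 184000000 × 1.57e-08 = 2.889 m.

2.889 m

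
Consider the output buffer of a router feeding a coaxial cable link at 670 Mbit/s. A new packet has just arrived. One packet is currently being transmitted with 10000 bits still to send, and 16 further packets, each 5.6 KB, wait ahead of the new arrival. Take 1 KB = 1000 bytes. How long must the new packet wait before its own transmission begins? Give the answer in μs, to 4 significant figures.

1085 μs

Each queued packet: L/R = 44800/670000000 = 66.8657 μs.
16 queued → 1069.85 μs.
Plus remaining 10000 bits of current packet: 14.9254 μs.
Queuing delay = 1085 μs.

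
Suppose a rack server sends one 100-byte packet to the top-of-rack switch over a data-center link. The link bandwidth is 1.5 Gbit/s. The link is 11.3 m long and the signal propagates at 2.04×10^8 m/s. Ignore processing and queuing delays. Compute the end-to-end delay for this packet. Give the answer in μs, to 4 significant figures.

L = 100 × 8 = 800 bits.
Transmission delay = L/R = 800 / 1500000000 = 0.533333 μs.
Propagation delay = d/s = 11.3 m / 204000000 m/s = 0.0553922 μs.
Total = 0.5887 μs.

0.5887 μs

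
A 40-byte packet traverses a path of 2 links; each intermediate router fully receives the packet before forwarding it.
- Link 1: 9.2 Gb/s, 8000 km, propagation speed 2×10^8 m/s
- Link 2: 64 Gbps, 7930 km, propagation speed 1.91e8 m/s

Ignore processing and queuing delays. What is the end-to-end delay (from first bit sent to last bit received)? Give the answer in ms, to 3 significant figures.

81.5 ms

L = 40 × 8 = 320 bits.
Transmission delays (L/R per hop): 3.47826e-05, 5e-06 ms; sum = 3.97826e-05 ms.
Propagation delays (d/s per hop): 40, 41.5183 ms; sum = 81.5183 ms.
End-to-end = 81.5 ms.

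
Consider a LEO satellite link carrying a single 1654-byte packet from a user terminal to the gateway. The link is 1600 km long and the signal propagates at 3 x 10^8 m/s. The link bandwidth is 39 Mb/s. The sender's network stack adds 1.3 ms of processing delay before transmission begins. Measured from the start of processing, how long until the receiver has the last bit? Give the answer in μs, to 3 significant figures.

L = 1654 × 8 = 13232 bits.
Transmission delay = L/R = 13232 / 39000000 = 339.282 μs.
Propagation delay = d/s = 1600000 m / 300000000 m/s = 5333.33 μs.
Plus processing delay 1.3 ms = 1300 μs.
Total = 6970 μs.

6970 μs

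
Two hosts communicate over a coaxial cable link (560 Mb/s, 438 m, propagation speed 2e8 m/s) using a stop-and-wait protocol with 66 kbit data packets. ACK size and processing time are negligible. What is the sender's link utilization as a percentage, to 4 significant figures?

96.42 %

t_tx = L/R = 66000/560000000 = 0.000117857 s.
t_prop = 438/200000000 = 2.19e-06 s; RTT = 4.38e-06 s.
Cycle = t_tx + RTT = 0.000122237 s.
Utilization = t_tx / cycle = 0.000117857/0.000122237 = 96.42 %.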